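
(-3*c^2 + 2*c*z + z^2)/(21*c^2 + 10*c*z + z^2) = (-c + z)/(7*c + z)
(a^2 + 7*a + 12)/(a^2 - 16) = (a + 3)/(a - 4)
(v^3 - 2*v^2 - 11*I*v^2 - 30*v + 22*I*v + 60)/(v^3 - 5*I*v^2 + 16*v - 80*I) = (v^2 + v*(-2 - 6*I) + 12*I)/(v^2 + 16)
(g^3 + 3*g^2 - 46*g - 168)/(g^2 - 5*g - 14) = (g^2 + 10*g + 24)/(g + 2)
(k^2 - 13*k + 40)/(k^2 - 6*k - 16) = (k - 5)/(k + 2)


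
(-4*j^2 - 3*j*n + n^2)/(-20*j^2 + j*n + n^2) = (j + n)/(5*j + n)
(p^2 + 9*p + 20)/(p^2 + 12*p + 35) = (p + 4)/(p + 7)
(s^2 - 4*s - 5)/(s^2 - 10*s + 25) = (s + 1)/(s - 5)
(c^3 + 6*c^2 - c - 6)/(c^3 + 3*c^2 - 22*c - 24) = (c - 1)/(c - 4)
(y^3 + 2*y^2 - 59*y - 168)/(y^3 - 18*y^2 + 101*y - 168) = (y^2 + 10*y + 21)/(y^2 - 10*y + 21)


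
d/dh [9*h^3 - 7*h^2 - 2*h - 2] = 27*h^2 - 14*h - 2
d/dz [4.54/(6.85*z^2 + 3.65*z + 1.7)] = (-62.198*z - 16.571)/(6.85*z^2 + 3.65*z + 1.7)^2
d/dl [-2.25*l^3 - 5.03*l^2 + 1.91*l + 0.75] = -6.75*l^2 - 10.06*l + 1.91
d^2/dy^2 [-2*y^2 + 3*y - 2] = -4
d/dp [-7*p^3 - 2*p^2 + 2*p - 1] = -21*p^2 - 4*p + 2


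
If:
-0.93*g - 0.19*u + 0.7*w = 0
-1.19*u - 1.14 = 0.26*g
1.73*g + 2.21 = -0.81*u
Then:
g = -0.92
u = -0.76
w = -1.43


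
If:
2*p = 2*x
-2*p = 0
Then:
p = 0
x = 0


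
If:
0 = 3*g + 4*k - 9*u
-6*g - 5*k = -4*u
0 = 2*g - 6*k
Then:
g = 0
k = 0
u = 0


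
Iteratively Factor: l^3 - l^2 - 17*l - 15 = (l + 1)*(l^2 - 2*l - 15) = (l + 1)*(l + 3)*(l - 5)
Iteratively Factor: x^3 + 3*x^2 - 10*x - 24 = (x - 3)*(x^2 + 6*x + 8) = (x - 3)*(x + 4)*(x + 2)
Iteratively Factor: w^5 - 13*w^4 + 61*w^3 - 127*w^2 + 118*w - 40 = (w - 5)*(w^4 - 8*w^3 + 21*w^2 - 22*w + 8) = (w - 5)*(w - 2)*(w^3 - 6*w^2 + 9*w - 4) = (w - 5)*(w - 2)*(w - 1)*(w^2 - 5*w + 4) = (w - 5)*(w - 2)*(w - 1)^2*(w - 4)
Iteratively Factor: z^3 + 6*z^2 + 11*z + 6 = (z + 1)*(z^2 + 5*z + 6) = (z + 1)*(z + 2)*(z + 3)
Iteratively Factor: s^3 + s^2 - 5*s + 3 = (s - 1)*(s^2 + 2*s - 3) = (s - 1)^2*(s + 3)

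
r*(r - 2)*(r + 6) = r^3 + 4*r^2 - 12*r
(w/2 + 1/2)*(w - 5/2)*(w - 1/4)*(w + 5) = w^4/2 + 13*w^3/8 - 87*w^2/16 - 5*w + 25/16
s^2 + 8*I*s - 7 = (s + I)*(s + 7*I)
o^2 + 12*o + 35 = (o + 5)*(o + 7)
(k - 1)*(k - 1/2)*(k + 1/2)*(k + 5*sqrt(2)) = k^4 - k^3 + 5*sqrt(2)*k^3 - 5*sqrt(2)*k^2 - k^2/4 - 5*sqrt(2)*k/4 + k/4 + 5*sqrt(2)/4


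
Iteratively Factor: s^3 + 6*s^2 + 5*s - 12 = (s - 1)*(s^2 + 7*s + 12) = (s - 1)*(s + 4)*(s + 3)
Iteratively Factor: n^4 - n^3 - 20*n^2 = (n - 5)*(n^3 + 4*n^2) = n*(n - 5)*(n^2 + 4*n) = n^2*(n - 5)*(n + 4)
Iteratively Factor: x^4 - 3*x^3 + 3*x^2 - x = (x - 1)*(x^3 - 2*x^2 + x) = (x - 1)^2*(x^2 - x) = x*(x - 1)^2*(x - 1)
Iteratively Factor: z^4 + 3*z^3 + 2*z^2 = (z + 2)*(z^3 + z^2) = z*(z + 2)*(z^2 + z) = z*(z + 1)*(z + 2)*(z)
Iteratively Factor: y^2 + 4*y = (y)*(y + 4)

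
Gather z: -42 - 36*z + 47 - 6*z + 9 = 14 - 42*z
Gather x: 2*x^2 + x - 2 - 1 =2*x^2 + x - 3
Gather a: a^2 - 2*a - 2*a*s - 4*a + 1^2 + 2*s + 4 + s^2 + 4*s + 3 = a^2 + a*(-2*s - 6) + s^2 + 6*s + 8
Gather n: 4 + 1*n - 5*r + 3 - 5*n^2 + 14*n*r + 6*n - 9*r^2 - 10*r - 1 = -5*n^2 + n*(14*r + 7) - 9*r^2 - 15*r + 6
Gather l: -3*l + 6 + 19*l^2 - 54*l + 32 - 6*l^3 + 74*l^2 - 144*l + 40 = -6*l^3 + 93*l^2 - 201*l + 78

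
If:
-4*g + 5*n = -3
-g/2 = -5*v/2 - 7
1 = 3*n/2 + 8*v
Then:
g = 243/28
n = 222/35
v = -149/140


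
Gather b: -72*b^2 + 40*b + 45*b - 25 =-72*b^2 + 85*b - 25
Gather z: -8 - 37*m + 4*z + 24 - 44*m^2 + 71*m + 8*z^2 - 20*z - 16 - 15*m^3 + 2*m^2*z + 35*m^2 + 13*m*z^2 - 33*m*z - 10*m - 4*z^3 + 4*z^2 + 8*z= -15*m^3 - 9*m^2 + 24*m - 4*z^3 + z^2*(13*m + 12) + z*(2*m^2 - 33*m - 8)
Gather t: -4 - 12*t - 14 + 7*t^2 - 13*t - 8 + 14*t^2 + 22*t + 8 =21*t^2 - 3*t - 18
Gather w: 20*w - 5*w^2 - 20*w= -5*w^2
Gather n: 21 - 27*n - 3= 18 - 27*n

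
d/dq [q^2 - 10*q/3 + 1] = 2*q - 10/3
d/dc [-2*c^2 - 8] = -4*c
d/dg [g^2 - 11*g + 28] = 2*g - 11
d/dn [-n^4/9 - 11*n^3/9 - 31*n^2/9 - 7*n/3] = -4*n^3/9 - 11*n^2/3 - 62*n/9 - 7/3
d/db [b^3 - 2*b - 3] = 3*b^2 - 2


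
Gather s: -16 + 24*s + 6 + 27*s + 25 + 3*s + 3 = 54*s + 18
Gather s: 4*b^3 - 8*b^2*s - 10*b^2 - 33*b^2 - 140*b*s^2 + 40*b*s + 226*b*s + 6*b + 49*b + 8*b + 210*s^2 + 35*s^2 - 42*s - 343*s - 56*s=4*b^3 - 43*b^2 + 63*b + s^2*(245 - 140*b) + s*(-8*b^2 + 266*b - 441)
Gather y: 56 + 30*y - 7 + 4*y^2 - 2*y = 4*y^2 + 28*y + 49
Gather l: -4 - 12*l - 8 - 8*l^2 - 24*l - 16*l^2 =-24*l^2 - 36*l - 12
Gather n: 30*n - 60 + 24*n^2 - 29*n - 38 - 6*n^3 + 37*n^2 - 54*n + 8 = -6*n^3 + 61*n^2 - 53*n - 90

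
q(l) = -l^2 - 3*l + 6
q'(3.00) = -9.00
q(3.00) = -12.00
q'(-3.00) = 3.00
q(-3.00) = 6.00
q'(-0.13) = -2.74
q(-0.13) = 6.37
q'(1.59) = -6.18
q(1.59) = -1.30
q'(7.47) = -17.94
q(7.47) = -72.21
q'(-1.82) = 0.64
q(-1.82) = 8.15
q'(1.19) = -5.38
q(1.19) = 1.01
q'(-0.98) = -1.04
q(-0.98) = 7.98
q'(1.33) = -5.66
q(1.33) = 0.24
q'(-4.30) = 5.60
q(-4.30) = 0.41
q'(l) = -2*l - 3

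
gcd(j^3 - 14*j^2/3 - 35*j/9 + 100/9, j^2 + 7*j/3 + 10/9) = j + 5/3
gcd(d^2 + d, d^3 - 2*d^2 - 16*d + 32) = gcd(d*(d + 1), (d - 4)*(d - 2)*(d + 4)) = 1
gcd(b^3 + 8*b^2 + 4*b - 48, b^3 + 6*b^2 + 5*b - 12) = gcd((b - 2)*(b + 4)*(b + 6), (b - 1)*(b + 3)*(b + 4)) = b + 4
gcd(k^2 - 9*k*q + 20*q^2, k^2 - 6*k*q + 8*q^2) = -k + 4*q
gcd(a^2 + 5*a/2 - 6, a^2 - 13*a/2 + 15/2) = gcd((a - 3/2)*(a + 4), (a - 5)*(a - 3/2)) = a - 3/2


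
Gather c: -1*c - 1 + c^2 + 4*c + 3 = c^2 + 3*c + 2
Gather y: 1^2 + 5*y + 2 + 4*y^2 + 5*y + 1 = 4*y^2 + 10*y + 4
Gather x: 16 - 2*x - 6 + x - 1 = 9 - x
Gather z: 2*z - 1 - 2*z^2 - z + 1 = -2*z^2 + z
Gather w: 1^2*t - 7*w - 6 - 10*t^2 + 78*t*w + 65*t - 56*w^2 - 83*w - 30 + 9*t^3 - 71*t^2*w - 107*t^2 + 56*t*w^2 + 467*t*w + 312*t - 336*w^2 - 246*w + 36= 9*t^3 - 117*t^2 + 378*t + w^2*(56*t - 392) + w*(-71*t^2 + 545*t - 336)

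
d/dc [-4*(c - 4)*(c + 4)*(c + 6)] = -12*c^2 - 48*c + 64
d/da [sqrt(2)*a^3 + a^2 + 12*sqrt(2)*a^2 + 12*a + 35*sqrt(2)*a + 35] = 3*sqrt(2)*a^2 + 2*a + 24*sqrt(2)*a + 12 + 35*sqrt(2)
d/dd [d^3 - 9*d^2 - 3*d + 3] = 3*d^2 - 18*d - 3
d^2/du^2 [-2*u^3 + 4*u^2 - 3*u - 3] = 8 - 12*u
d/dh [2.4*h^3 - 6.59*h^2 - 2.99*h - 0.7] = 7.2*h^2 - 13.18*h - 2.99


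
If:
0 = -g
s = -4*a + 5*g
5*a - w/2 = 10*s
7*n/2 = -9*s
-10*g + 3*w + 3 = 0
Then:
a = -1/90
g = 0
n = -4/35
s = 2/45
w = -1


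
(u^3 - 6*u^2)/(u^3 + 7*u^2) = (u - 6)/(u + 7)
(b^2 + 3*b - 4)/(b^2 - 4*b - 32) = (b - 1)/(b - 8)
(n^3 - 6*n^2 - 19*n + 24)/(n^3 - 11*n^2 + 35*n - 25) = (n^2 - 5*n - 24)/(n^2 - 10*n + 25)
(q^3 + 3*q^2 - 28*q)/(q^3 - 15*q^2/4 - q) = 4*(q + 7)/(4*q + 1)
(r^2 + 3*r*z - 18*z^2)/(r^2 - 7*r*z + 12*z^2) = (-r - 6*z)/(-r + 4*z)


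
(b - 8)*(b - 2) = b^2 - 10*b + 16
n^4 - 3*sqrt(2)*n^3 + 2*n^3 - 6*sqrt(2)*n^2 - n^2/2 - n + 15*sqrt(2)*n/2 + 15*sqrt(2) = (n + 2)*(n - 5*sqrt(2)/2)*(n - 3*sqrt(2)/2)*(n + sqrt(2))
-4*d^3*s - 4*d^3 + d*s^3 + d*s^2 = (-2*d + s)*(2*d + s)*(d*s + d)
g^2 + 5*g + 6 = (g + 2)*(g + 3)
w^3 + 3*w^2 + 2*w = w*(w + 1)*(w + 2)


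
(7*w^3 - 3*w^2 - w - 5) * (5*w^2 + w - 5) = 35*w^5 - 8*w^4 - 43*w^3 - 11*w^2 + 25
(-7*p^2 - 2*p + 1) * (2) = -14*p^2 - 4*p + 2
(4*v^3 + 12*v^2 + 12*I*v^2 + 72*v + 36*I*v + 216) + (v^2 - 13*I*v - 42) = 4*v^3 + 13*v^2 + 12*I*v^2 + 72*v + 23*I*v + 174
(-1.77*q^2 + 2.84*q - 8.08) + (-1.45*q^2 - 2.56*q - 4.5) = -3.22*q^2 + 0.28*q - 12.58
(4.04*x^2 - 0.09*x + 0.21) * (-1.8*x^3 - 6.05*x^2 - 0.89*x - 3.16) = -7.272*x^5 - 24.28*x^4 - 3.4291*x^3 - 13.9568*x^2 + 0.0975*x - 0.6636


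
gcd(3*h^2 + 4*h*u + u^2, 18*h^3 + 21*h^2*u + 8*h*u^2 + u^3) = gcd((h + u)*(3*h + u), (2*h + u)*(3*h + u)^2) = 3*h + u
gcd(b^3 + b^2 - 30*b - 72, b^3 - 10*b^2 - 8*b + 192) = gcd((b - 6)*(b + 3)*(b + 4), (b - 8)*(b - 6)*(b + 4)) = b^2 - 2*b - 24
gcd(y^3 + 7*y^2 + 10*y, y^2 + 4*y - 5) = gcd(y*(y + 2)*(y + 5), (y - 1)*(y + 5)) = y + 5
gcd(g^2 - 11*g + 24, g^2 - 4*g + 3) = g - 3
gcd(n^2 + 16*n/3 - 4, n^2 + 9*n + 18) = n + 6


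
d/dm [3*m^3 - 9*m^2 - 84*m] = 9*m^2 - 18*m - 84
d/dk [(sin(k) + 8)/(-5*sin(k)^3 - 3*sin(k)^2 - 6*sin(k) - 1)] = (10*sin(k)^3 + 123*sin(k)^2 + 48*sin(k) + 47)*cos(k)/(5*sin(k)^3 + 3*sin(k)^2 + 6*sin(k) + 1)^2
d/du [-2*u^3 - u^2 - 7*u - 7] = -6*u^2 - 2*u - 7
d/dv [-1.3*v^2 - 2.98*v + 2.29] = -2.6*v - 2.98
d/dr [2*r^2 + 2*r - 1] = 4*r + 2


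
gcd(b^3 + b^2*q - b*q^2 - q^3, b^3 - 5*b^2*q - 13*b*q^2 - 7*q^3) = b^2 + 2*b*q + q^2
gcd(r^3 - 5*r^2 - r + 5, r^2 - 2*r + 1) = r - 1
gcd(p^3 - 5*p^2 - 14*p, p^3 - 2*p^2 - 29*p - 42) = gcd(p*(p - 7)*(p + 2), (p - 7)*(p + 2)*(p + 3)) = p^2 - 5*p - 14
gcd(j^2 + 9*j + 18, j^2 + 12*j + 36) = j + 6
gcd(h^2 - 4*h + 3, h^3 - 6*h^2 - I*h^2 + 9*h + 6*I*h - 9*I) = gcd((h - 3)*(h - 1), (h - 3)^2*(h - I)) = h - 3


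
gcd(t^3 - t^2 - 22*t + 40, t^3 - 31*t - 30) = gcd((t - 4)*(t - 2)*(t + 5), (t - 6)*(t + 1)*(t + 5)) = t + 5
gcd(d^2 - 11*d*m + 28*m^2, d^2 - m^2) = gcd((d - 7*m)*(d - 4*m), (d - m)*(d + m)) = 1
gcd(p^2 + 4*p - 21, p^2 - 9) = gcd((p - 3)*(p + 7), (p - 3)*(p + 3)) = p - 3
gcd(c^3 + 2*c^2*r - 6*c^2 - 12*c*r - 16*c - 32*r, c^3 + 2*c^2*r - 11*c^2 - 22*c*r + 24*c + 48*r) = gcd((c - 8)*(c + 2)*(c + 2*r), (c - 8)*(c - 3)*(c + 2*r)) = c^2 + 2*c*r - 8*c - 16*r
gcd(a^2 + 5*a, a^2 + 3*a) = a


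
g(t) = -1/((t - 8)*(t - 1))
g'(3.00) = -0.03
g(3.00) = 0.10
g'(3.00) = -0.03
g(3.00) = 0.10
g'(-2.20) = -0.01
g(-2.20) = -0.03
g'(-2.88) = -0.01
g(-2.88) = -0.02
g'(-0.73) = -0.05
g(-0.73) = -0.07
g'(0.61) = -0.94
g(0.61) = -0.35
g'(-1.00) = -0.03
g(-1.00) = -0.06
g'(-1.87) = -0.02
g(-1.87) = -0.04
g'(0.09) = -0.17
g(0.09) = -0.14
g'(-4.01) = -0.00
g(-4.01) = -0.02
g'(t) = 1/((t - 8)*(t - 1)^2) + 1/((t - 8)^2*(t - 1)) = (2*t - 9)/((t - 8)^2*(t - 1)^2)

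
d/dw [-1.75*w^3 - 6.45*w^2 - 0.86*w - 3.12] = -5.25*w^2 - 12.9*w - 0.86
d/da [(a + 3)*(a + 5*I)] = 2*a + 3 + 5*I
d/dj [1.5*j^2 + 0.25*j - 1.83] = 3.0*j + 0.25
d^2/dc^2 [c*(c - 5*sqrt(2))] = 2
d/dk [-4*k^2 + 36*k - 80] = 36 - 8*k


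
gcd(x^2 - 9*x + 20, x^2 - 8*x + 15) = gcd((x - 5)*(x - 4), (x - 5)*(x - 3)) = x - 5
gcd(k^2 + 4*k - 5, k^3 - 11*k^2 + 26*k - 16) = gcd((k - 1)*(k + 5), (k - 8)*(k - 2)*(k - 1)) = k - 1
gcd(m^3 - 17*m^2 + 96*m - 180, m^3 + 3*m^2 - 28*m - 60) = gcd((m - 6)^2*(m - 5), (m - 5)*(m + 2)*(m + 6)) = m - 5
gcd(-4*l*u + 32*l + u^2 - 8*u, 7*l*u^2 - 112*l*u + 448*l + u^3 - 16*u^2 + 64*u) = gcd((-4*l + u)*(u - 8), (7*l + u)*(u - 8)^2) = u - 8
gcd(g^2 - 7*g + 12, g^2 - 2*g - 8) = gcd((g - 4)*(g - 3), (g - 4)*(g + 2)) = g - 4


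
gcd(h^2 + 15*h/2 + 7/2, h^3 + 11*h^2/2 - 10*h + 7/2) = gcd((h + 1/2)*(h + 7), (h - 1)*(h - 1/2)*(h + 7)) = h + 7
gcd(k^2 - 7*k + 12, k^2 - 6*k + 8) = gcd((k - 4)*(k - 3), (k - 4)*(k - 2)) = k - 4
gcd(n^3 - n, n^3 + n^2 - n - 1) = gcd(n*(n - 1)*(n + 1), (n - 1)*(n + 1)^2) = n^2 - 1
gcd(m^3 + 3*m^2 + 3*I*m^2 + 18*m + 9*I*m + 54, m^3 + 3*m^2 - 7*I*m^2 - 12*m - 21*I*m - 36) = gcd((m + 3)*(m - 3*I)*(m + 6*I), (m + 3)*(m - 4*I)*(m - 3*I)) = m^2 + m*(3 - 3*I) - 9*I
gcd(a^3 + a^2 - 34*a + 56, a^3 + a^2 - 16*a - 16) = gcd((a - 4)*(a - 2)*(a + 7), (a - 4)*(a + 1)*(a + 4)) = a - 4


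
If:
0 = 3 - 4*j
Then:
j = 3/4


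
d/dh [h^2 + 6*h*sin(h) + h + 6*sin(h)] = 6*h*cos(h) + 2*h + 6*sqrt(2)*sin(h + pi/4) + 1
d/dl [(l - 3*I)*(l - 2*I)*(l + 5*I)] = 3*l^2 + 19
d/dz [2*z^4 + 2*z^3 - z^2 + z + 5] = 8*z^3 + 6*z^2 - 2*z + 1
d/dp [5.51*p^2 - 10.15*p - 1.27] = 11.02*p - 10.15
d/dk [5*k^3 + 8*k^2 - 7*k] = 15*k^2 + 16*k - 7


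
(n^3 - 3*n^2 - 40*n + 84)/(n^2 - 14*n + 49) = (n^2 + 4*n - 12)/(n - 7)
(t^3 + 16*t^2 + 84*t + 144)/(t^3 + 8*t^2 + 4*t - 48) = (t + 6)/(t - 2)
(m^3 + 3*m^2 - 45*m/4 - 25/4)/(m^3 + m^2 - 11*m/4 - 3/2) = (2*m^2 + 5*m - 25)/(2*m^2 + m - 6)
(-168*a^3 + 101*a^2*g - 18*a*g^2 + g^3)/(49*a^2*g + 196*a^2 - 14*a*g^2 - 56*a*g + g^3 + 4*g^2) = (-24*a^2 + 11*a*g - g^2)/(7*a*g + 28*a - g^2 - 4*g)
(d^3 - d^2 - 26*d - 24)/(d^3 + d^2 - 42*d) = (d^2 + 5*d + 4)/(d*(d + 7))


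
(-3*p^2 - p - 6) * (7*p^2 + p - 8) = -21*p^4 - 10*p^3 - 19*p^2 + 2*p + 48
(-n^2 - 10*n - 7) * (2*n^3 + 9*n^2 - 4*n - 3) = -2*n^5 - 29*n^4 - 100*n^3 - 20*n^2 + 58*n + 21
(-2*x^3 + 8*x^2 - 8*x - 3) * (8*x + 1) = -16*x^4 + 62*x^3 - 56*x^2 - 32*x - 3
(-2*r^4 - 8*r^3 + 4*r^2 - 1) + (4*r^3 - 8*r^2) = -2*r^4 - 4*r^3 - 4*r^2 - 1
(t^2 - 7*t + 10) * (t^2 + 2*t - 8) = t^4 - 5*t^3 - 12*t^2 + 76*t - 80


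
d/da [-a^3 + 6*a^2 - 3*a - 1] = -3*a^2 + 12*a - 3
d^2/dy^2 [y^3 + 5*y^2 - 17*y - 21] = 6*y + 10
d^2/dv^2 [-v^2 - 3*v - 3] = -2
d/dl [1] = 0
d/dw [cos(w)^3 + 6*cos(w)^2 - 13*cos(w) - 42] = (-3*cos(w)^2 - 12*cos(w) + 13)*sin(w)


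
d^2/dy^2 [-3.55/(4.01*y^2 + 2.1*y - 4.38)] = (114.16871*y^2 + 59.7891*y - 3.55*(8.02*y + 2.1)*(16.04*y + 4.2) - 124.70298)/(4.01*y^2 + 2.1*y - 4.38)^3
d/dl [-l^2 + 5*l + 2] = 5 - 2*l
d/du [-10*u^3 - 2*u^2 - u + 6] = -30*u^2 - 4*u - 1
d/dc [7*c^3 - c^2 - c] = 21*c^2 - 2*c - 1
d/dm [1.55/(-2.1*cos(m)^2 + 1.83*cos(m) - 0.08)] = (2.8365 - 6.51*cos(m))*sin(m)/(2.1*cos(m)^2 - 1.83*cos(m) + 0.08)^2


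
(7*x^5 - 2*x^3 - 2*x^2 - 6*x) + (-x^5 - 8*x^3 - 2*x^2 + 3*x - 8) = 6*x^5 - 10*x^3 - 4*x^2 - 3*x - 8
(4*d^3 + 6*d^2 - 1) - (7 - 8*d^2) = 4*d^3 + 14*d^2 - 8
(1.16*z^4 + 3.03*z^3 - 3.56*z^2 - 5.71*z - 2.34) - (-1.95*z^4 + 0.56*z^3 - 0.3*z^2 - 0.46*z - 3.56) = 3.11*z^4 + 2.47*z^3 - 3.26*z^2 - 5.25*z + 1.22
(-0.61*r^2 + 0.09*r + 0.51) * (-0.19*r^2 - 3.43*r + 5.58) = 0.1159*r^4 + 2.0752*r^3 - 3.8094*r^2 - 1.2471*r + 2.8458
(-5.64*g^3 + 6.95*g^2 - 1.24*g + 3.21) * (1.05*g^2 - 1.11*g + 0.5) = -5.922*g^5 + 13.5579*g^4 - 11.8365*g^3 + 8.2219*g^2 - 4.1831*g + 1.605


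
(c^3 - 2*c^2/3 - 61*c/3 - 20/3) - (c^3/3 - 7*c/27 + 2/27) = 2*c^3/3 - 2*c^2/3 - 542*c/27 - 182/27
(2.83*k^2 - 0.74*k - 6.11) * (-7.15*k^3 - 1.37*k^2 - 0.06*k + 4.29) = -20.2345*k^5 + 1.4139*k^4 + 44.5305*k^3 + 20.5558*k^2 - 2.808*k - 26.2119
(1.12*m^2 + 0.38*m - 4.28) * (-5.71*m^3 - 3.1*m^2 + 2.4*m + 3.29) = -6.3952*m^5 - 5.6418*m^4 + 25.9488*m^3 + 17.8648*m^2 - 9.0218*m - 14.0812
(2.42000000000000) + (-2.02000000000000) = 0.400000000000000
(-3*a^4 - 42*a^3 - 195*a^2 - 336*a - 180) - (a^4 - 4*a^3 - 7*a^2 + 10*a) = -4*a^4 - 38*a^3 - 188*a^2 - 346*a - 180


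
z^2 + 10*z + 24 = (z + 4)*(z + 6)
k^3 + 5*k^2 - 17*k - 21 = (k - 3)*(k + 1)*(k + 7)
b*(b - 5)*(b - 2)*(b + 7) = b^4 - 39*b^2 + 70*b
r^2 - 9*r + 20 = (r - 5)*(r - 4)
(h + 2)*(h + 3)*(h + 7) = h^3 + 12*h^2 + 41*h + 42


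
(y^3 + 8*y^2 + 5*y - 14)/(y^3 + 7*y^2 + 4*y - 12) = (y + 7)/(y + 6)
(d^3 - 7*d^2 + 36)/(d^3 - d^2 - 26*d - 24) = (d^2 - d - 6)/(d^2 + 5*d + 4)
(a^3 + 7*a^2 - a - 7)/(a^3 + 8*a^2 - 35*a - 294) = (a^2 - 1)/(a^2 + a - 42)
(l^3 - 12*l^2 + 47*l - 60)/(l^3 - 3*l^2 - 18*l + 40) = (l^2 - 7*l + 12)/(l^2 + 2*l - 8)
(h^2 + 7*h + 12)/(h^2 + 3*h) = (h + 4)/h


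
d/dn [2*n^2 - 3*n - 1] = 4*n - 3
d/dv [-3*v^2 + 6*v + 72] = 6 - 6*v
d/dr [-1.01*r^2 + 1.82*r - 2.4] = 1.82 - 2.02*r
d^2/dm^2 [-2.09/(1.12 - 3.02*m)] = 38.123272/(3.02*m - 1.12)^3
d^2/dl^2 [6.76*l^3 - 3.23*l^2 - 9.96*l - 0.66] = 40.56*l - 6.46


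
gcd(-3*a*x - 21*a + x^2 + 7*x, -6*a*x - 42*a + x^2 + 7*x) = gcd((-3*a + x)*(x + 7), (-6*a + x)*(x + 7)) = x + 7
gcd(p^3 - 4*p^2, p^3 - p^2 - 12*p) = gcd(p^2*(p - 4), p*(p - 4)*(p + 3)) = p^2 - 4*p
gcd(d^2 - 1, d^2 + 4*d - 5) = d - 1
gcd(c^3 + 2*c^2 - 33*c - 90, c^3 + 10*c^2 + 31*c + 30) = c^2 + 8*c + 15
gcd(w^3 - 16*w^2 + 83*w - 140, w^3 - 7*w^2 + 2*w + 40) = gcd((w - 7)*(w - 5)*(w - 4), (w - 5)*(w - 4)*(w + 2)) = w^2 - 9*w + 20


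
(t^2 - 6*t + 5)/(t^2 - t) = (t - 5)/t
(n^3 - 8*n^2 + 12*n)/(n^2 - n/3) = 3*(n^2 - 8*n + 12)/(3*n - 1)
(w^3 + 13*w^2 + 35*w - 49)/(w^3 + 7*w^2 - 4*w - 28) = (w^2 + 6*w - 7)/(w^2 - 4)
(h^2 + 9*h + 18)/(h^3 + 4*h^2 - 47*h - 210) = (h + 3)/(h^2 - 2*h - 35)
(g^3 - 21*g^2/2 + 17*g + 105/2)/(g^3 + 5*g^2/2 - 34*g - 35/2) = (2*g^2 - 11*g - 21)/(2*g^2 + 15*g + 7)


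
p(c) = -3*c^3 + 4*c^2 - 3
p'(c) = -9*c^2 + 8*c = c*(8 - 9*c)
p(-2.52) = 70.41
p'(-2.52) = -77.31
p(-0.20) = -2.82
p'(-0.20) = -1.96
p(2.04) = -11.82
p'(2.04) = -21.13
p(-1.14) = 6.64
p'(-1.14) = -20.82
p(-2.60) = 76.77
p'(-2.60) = -81.64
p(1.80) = -7.54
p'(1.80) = -14.76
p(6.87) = -786.94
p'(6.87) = -369.81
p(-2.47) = 66.61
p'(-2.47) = -74.67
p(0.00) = -3.00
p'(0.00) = 0.00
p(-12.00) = 5757.00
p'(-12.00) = -1392.00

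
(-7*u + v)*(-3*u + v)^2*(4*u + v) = -252*u^4 + 141*u^3*v - u^2*v^2 - 9*u*v^3 + v^4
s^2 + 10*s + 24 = (s + 4)*(s + 6)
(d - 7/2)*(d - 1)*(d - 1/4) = d^3 - 19*d^2/4 + 37*d/8 - 7/8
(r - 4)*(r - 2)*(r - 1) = r^3 - 7*r^2 + 14*r - 8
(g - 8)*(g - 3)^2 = g^3 - 14*g^2 + 57*g - 72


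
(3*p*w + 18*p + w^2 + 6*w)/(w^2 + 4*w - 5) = (3*p*w + 18*p + w^2 + 6*w)/(w^2 + 4*w - 5)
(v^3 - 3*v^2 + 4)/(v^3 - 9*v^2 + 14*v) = (v^2 - v - 2)/(v*(v - 7))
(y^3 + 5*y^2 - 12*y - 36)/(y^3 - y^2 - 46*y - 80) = (y^2 + 3*y - 18)/(y^2 - 3*y - 40)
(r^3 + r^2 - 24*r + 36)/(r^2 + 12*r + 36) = (r^2 - 5*r + 6)/(r + 6)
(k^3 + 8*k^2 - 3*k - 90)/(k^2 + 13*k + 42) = (k^2 + 2*k - 15)/(k + 7)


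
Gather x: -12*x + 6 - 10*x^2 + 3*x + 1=-10*x^2 - 9*x + 7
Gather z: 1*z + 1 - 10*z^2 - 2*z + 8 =-10*z^2 - z + 9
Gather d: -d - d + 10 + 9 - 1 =18 - 2*d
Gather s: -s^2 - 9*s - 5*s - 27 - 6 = -s^2 - 14*s - 33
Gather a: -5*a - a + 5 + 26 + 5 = 36 - 6*a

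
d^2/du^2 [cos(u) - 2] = -cos(u)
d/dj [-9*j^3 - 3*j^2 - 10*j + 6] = -27*j^2 - 6*j - 10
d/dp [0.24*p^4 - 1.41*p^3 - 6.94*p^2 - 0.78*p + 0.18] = 0.96*p^3 - 4.23*p^2 - 13.88*p - 0.78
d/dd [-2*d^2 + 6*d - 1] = 6 - 4*d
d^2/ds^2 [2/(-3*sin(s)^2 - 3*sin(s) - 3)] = 2*(4*sin(s)^3 + 3*sin(s)^2 - 9*sin(s) - 7)*sin(s)/(3*(sin(s)^2 + sin(s) + 1)^3)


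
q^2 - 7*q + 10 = (q - 5)*(q - 2)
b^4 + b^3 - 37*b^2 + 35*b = b*(b - 5)*(b - 1)*(b + 7)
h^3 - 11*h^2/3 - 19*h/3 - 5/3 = (h - 5)*(h + 1/3)*(h + 1)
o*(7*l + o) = 7*l*o + o^2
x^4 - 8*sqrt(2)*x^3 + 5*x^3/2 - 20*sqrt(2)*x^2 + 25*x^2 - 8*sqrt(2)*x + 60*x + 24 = (x + 1/2)*(x + 2)*(x - 6*sqrt(2))*(x - 2*sqrt(2))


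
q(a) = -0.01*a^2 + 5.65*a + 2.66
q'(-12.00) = 5.89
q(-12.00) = -66.58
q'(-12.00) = 5.89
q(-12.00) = -66.58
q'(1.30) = 5.62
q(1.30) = 9.99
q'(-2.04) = 5.69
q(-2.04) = -8.91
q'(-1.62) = 5.68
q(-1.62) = -6.52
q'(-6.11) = 5.77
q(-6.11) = -32.23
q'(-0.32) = 5.66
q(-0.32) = 0.85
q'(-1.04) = 5.67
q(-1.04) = -3.23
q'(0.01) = 5.65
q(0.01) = 2.72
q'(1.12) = 5.63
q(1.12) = 8.98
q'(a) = 5.65 - 0.02*a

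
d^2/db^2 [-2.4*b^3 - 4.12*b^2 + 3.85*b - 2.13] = -14.4*b - 8.24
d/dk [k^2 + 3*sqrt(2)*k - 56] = 2*k + 3*sqrt(2)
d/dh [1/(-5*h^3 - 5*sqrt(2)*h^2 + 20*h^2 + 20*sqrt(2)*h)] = (3*h^2 - 8*h + 2*sqrt(2)*h - 4*sqrt(2))/(5*h^2*(h^2 - 4*h + sqrt(2)*h - 4*sqrt(2))^2)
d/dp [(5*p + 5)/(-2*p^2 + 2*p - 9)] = 5*(2*p^2 + 4*p - 11)/(4*p^4 - 8*p^3 + 40*p^2 - 36*p + 81)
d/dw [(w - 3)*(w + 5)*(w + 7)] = 3*w^2 + 18*w - 1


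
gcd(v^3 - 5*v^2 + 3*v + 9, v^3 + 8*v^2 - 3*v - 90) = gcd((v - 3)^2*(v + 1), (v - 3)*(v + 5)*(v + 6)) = v - 3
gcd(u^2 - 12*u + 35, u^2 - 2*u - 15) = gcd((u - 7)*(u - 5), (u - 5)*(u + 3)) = u - 5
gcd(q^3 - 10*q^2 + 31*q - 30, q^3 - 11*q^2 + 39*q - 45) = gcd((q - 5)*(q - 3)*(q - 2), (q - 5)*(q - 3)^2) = q^2 - 8*q + 15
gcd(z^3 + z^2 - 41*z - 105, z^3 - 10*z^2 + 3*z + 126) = z^2 - 4*z - 21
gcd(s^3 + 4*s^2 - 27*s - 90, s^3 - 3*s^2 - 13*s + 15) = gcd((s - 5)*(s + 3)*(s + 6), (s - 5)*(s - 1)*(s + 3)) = s^2 - 2*s - 15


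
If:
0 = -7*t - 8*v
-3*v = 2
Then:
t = 16/21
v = -2/3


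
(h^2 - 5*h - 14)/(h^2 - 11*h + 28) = (h + 2)/(h - 4)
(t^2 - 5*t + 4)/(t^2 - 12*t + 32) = (t - 1)/(t - 8)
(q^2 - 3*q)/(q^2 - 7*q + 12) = q/(q - 4)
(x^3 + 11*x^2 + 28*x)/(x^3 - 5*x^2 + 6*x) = (x^2 + 11*x + 28)/(x^2 - 5*x + 6)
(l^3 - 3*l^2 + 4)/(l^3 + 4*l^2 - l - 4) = (l^2 - 4*l + 4)/(l^2 + 3*l - 4)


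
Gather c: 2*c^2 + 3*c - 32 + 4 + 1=2*c^2 + 3*c - 27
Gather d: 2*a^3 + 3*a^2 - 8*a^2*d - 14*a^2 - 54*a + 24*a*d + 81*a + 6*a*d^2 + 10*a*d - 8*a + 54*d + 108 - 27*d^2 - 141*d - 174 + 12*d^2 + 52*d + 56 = 2*a^3 - 11*a^2 + 19*a + d^2*(6*a - 15) + d*(-8*a^2 + 34*a - 35) - 10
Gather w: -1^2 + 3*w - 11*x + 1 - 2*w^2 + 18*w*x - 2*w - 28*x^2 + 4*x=-2*w^2 + w*(18*x + 1) - 28*x^2 - 7*x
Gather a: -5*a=-5*a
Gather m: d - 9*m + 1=d - 9*m + 1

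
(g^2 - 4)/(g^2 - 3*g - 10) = (g - 2)/(g - 5)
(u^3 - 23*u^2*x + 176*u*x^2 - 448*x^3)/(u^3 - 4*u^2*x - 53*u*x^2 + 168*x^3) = (-u^2 + 15*u*x - 56*x^2)/(-u^2 - 4*u*x + 21*x^2)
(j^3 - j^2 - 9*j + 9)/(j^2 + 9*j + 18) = (j^2 - 4*j + 3)/(j + 6)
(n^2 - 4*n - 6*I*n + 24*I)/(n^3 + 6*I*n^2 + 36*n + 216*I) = (n - 4)/(n^2 + 12*I*n - 36)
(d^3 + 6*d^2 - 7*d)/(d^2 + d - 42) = d*(d - 1)/(d - 6)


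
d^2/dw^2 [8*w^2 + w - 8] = 16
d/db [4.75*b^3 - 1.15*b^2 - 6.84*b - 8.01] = 14.25*b^2 - 2.3*b - 6.84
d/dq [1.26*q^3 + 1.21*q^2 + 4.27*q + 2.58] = 3.78*q^2 + 2.42*q + 4.27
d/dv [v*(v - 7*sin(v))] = -7*v*cos(v) + 2*v - 7*sin(v)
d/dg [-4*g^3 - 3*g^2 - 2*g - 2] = -12*g^2 - 6*g - 2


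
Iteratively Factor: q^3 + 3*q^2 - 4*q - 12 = (q - 2)*(q^2 + 5*q + 6) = (q - 2)*(q + 3)*(q + 2)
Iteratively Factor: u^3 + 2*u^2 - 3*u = (u + 3)*(u^2 - u) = u*(u + 3)*(u - 1)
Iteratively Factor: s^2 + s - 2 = (s - 1)*(s + 2)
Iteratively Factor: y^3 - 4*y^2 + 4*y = (y)*(y^2 - 4*y + 4) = y*(y - 2)*(y - 2)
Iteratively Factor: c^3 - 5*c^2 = (c)*(c^2 - 5*c) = c*(c - 5)*(c)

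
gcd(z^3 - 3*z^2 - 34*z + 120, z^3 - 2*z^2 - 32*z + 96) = z^2 + 2*z - 24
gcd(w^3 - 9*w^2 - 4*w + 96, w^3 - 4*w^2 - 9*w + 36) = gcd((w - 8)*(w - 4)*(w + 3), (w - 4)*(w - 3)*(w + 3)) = w^2 - w - 12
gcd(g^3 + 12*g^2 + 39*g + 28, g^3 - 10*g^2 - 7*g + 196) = g + 4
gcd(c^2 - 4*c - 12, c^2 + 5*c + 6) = c + 2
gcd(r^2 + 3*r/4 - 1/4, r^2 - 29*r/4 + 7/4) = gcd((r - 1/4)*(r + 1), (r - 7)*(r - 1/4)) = r - 1/4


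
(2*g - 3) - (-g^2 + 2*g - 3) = g^2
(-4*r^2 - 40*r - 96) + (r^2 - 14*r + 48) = -3*r^2 - 54*r - 48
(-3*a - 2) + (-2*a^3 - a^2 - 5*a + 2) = -2*a^3 - a^2 - 8*a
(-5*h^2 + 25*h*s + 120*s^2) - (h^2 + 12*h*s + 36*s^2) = -6*h^2 + 13*h*s + 84*s^2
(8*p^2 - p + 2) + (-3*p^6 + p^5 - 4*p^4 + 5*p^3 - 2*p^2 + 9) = -3*p^6 + p^5 - 4*p^4 + 5*p^3 + 6*p^2 - p + 11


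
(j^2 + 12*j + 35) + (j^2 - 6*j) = 2*j^2 + 6*j + 35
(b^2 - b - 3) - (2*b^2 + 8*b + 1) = -b^2 - 9*b - 4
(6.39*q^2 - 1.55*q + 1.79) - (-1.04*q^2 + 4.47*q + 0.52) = 7.43*q^2 - 6.02*q + 1.27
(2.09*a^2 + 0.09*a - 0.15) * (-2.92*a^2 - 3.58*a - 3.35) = -6.1028*a^4 - 7.745*a^3 - 6.8857*a^2 + 0.2355*a + 0.5025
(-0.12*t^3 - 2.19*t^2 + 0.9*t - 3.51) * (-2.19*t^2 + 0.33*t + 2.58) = 0.2628*t^5 + 4.7565*t^4 - 3.0033*t^3 + 2.3337*t^2 + 1.1637*t - 9.0558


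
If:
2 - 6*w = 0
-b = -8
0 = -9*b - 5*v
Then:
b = 8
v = -72/5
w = 1/3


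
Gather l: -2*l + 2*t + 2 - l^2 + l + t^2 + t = -l^2 - l + t^2 + 3*t + 2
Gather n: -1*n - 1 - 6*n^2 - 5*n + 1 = -6*n^2 - 6*n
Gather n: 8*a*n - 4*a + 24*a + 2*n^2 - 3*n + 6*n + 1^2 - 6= 20*a + 2*n^2 + n*(8*a + 3) - 5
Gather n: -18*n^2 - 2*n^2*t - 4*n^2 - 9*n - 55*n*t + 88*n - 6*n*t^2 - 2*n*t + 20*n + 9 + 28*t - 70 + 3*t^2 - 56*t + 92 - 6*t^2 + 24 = n^2*(-2*t - 22) + n*(-6*t^2 - 57*t + 99) - 3*t^2 - 28*t + 55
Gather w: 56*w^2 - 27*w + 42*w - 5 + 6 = 56*w^2 + 15*w + 1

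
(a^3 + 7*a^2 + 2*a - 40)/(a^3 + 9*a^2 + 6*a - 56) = (a + 5)/(a + 7)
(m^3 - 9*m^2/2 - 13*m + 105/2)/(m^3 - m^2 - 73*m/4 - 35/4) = 2*(m - 3)/(2*m + 1)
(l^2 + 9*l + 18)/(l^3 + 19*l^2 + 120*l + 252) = (l + 3)/(l^2 + 13*l + 42)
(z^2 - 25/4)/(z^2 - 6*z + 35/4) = (2*z + 5)/(2*z - 7)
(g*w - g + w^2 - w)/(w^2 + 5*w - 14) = (g*w - g + w^2 - w)/(w^2 + 5*w - 14)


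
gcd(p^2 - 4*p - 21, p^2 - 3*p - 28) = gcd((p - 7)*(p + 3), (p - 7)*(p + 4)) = p - 7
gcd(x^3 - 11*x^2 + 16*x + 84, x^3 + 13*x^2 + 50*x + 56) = x + 2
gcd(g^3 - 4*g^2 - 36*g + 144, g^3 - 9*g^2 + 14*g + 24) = g^2 - 10*g + 24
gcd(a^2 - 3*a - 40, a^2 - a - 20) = 1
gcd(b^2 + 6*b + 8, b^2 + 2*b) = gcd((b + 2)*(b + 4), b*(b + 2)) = b + 2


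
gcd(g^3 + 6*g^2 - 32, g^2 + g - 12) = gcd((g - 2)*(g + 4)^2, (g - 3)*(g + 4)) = g + 4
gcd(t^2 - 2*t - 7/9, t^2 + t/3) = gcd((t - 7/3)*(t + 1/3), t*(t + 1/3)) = t + 1/3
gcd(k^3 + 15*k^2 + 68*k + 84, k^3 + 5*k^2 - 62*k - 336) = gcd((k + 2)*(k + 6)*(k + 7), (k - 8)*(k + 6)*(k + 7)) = k^2 + 13*k + 42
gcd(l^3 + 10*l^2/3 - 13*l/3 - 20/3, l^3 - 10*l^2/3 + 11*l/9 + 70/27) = l - 5/3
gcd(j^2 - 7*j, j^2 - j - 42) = j - 7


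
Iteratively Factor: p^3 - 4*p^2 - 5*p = (p)*(p^2 - 4*p - 5) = p*(p + 1)*(p - 5)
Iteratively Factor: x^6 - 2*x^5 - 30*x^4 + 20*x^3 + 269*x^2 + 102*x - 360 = (x - 1)*(x^5 - x^4 - 31*x^3 - 11*x^2 + 258*x + 360) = (x - 1)*(x + 3)*(x^4 - 4*x^3 - 19*x^2 + 46*x + 120) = (x - 4)*(x - 1)*(x + 3)*(x^3 - 19*x - 30) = (x - 5)*(x - 4)*(x - 1)*(x + 3)*(x^2 + 5*x + 6) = (x - 5)*(x - 4)*(x - 1)*(x + 2)*(x + 3)*(x + 3)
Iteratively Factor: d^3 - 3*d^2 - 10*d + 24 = (d - 2)*(d^2 - d - 12) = (d - 2)*(d + 3)*(d - 4)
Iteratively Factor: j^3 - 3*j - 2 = (j - 2)*(j^2 + 2*j + 1) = (j - 2)*(j + 1)*(j + 1)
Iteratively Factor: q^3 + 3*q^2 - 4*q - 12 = (q + 2)*(q^2 + q - 6) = (q - 2)*(q + 2)*(q + 3)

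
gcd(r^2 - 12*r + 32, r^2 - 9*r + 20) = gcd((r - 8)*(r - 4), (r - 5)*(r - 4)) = r - 4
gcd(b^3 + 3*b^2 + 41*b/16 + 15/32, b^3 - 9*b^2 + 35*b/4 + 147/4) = b + 3/2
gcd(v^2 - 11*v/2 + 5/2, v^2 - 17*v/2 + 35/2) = v - 5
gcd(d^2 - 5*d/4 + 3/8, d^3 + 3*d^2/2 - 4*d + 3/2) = d - 1/2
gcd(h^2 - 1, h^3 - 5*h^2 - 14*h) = 1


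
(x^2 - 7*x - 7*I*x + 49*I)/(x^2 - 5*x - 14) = (x - 7*I)/(x + 2)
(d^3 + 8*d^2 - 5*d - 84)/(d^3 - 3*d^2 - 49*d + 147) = (d + 4)/(d - 7)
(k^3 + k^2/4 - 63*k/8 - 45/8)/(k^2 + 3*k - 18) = (8*k^2 + 26*k + 15)/(8*(k + 6))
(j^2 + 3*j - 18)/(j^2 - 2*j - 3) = (j + 6)/(j + 1)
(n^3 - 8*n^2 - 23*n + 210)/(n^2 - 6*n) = n - 2 - 35/n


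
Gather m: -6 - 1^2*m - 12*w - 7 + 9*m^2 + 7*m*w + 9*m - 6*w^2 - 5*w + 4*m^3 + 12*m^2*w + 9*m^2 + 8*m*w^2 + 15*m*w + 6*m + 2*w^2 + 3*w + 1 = 4*m^3 + m^2*(12*w + 18) + m*(8*w^2 + 22*w + 14) - 4*w^2 - 14*w - 12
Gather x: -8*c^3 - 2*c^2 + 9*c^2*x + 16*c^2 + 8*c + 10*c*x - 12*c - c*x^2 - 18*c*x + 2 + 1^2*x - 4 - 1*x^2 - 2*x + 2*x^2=-8*c^3 + 14*c^2 - 4*c + x^2*(1 - c) + x*(9*c^2 - 8*c - 1) - 2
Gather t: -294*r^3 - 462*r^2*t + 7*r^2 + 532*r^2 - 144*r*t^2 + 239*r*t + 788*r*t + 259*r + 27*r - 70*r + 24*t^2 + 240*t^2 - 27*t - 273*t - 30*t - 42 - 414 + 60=-294*r^3 + 539*r^2 + 216*r + t^2*(264 - 144*r) + t*(-462*r^2 + 1027*r - 330) - 396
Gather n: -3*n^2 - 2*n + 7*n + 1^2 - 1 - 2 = -3*n^2 + 5*n - 2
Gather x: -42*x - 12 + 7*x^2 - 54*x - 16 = 7*x^2 - 96*x - 28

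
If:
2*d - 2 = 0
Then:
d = 1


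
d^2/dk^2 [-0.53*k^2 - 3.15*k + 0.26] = -1.06000000000000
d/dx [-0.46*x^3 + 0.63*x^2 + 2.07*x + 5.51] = -1.38*x^2 + 1.26*x + 2.07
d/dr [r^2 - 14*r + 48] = 2*r - 14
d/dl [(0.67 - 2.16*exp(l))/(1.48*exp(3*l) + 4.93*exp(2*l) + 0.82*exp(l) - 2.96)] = (6.3936*exp(3*l) + 7.674*exp(2*l) - 6.6062*exp(l) + 5.8442)*exp(l)/(2.1904*exp(6*l) + 14.5928*exp(5*l) + 26.7321*exp(4*l) - 0.676400000000001*exp(3*l) - 28.5132*exp(2*l) - 4.8544*exp(l) + 8.7616)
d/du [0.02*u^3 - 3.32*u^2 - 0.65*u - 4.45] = 0.06*u^2 - 6.64*u - 0.65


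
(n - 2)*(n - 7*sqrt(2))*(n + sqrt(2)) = n^3 - 6*sqrt(2)*n^2 - 2*n^2 - 14*n + 12*sqrt(2)*n + 28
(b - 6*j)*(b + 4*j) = b^2 - 2*b*j - 24*j^2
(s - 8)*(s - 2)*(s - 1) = s^3 - 11*s^2 + 26*s - 16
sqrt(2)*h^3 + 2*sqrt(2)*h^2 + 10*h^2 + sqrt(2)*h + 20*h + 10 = (h + 1)*(h + 5*sqrt(2))*(sqrt(2)*h + sqrt(2))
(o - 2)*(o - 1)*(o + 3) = o^3 - 7*o + 6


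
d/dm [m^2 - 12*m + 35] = 2*m - 12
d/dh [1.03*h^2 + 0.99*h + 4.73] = 2.06*h + 0.99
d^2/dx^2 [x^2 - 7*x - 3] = 2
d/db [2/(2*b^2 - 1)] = -8*b/(2*b^2 - 1)^2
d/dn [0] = 0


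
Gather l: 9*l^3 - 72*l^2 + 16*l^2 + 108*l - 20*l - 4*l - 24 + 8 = 9*l^3 - 56*l^2 + 84*l - 16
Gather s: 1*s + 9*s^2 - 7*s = 9*s^2 - 6*s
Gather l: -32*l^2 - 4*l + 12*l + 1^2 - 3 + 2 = -32*l^2 + 8*l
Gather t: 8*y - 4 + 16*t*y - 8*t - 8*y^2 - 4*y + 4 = t*(16*y - 8) - 8*y^2 + 4*y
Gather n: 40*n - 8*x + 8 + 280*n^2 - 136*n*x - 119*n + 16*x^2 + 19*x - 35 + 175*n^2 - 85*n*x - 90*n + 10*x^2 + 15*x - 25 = 455*n^2 + n*(-221*x - 169) + 26*x^2 + 26*x - 52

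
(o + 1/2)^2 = o^2 + o + 1/4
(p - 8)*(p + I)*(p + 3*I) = p^3 - 8*p^2 + 4*I*p^2 - 3*p - 32*I*p + 24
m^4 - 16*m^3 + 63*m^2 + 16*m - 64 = (m - 8)^2*(m - 1)*(m + 1)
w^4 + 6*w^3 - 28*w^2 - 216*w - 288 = (w - 6)*(w + 2)*(w + 4)*(w + 6)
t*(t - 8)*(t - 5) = t^3 - 13*t^2 + 40*t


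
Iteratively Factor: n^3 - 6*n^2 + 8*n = (n)*(n^2 - 6*n + 8) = n*(n - 2)*(n - 4)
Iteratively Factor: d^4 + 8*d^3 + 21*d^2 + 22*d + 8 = (d + 2)*(d^3 + 6*d^2 + 9*d + 4) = (d + 1)*(d + 2)*(d^2 + 5*d + 4) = (d + 1)*(d + 2)*(d + 4)*(d + 1)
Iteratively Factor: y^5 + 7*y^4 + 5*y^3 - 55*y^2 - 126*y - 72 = (y + 4)*(y^4 + 3*y^3 - 7*y^2 - 27*y - 18) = (y + 1)*(y + 4)*(y^3 + 2*y^2 - 9*y - 18) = (y + 1)*(y + 2)*(y + 4)*(y^2 - 9) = (y - 3)*(y + 1)*(y + 2)*(y + 4)*(y + 3)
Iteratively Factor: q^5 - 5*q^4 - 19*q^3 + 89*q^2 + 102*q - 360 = (q - 5)*(q^4 - 19*q^2 - 6*q + 72) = (q - 5)*(q + 3)*(q^3 - 3*q^2 - 10*q + 24) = (q - 5)*(q + 3)^2*(q^2 - 6*q + 8) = (q - 5)*(q - 4)*(q + 3)^2*(q - 2)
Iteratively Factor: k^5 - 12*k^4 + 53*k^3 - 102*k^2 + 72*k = (k - 3)*(k^4 - 9*k^3 + 26*k^2 - 24*k) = (k - 3)^2*(k^3 - 6*k^2 + 8*k) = (k - 4)*(k - 3)^2*(k^2 - 2*k) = k*(k - 4)*(k - 3)^2*(k - 2)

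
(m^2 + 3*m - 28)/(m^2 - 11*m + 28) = (m + 7)/(m - 7)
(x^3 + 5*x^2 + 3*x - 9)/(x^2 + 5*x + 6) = (x^2 + 2*x - 3)/(x + 2)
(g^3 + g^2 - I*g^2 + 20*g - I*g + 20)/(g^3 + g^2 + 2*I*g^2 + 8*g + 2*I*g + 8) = (g - 5*I)/(g - 2*I)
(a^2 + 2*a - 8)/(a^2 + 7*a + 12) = (a - 2)/(a + 3)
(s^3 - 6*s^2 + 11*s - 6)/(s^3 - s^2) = 1 - 5/s + 6/s^2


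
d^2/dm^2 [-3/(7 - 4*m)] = 96/(4*m - 7)^3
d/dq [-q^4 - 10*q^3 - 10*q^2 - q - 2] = -4*q^3 - 30*q^2 - 20*q - 1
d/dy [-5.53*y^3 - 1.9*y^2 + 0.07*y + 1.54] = -16.59*y^2 - 3.8*y + 0.07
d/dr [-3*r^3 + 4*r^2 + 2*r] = -9*r^2 + 8*r + 2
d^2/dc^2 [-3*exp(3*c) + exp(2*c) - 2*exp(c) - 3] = (-27*exp(2*c) + 4*exp(c) - 2)*exp(c)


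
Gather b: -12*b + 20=20 - 12*b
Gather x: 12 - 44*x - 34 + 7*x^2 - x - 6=7*x^2 - 45*x - 28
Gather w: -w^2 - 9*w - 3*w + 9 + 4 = -w^2 - 12*w + 13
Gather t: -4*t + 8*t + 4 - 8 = 4*t - 4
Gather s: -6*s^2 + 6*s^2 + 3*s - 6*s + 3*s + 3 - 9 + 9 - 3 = 0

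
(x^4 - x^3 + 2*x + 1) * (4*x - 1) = 4*x^5 - 5*x^4 + x^3 + 8*x^2 + 2*x - 1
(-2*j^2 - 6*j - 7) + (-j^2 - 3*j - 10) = -3*j^2 - 9*j - 17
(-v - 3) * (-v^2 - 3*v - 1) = v^3 + 6*v^2 + 10*v + 3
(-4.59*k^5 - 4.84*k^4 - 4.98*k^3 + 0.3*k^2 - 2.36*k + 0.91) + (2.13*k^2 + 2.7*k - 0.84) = -4.59*k^5 - 4.84*k^4 - 4.98*k^3 + 2.43*k^2 + 0.34*k + 0.0700000000000001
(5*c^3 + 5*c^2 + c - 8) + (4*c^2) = 5*c^3 + 9*c^2 + c - 8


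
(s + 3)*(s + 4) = s^2 + 7*s + 12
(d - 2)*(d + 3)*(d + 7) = d^3 + 8*d^2 + d - 42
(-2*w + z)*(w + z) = -2*w^2 - w*z + z^2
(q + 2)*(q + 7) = q^2 + 9*q + 14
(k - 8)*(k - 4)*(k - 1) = k^3 - 13*k^2 + 44*k - 32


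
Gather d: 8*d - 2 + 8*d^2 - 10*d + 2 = 8*d^2 - 2*d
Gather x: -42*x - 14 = -42*x - 14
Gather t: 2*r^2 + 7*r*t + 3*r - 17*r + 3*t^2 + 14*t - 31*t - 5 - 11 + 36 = 2*r^2 - 14*r + 3*t^2 + t*(7*r - 17) + 20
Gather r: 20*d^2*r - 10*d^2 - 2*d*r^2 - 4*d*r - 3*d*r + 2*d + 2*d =-10*d^2 - 2*d*r^2 + 4*d + r*(20*d^2 - 7*d)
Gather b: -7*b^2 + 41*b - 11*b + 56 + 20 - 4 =-7*b^2 + 30*b + 72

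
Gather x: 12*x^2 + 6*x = 12*x^2 + 6*x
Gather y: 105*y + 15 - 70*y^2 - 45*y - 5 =-70*y^2 + 60*y + 10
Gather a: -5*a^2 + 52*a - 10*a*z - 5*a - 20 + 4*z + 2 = -5*a^2 + a*(47 - 10*z) + 4*z - 18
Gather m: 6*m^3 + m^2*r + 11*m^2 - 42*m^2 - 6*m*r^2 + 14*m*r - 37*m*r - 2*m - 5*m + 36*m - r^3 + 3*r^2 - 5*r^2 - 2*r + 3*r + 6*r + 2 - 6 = 6*m^3 + m^2*(r - 31) + m*(-6*r^2 - 23*r + 29) - r^3 - 2*r^2 + 7*r - 4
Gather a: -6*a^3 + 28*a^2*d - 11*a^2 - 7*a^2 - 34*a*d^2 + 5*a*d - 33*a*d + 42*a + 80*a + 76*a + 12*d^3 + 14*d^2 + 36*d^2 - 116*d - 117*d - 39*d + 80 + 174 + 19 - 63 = -6*a^3 + a^2*(28*d - 18) + a*(-34*d^2 - 28*d + 198) + 12*d^3 + 50*d^2 - 272*d + 210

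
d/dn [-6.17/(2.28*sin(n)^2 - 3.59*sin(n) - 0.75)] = (28.1352*sin(n) - 22.1503)*cos(n)/(-2.28*sin(n)^2 + 3.59*sin(n) + 0.75)^2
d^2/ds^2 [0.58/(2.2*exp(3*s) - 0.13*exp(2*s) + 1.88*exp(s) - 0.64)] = ((-11.484*exp(2*s) + 0.3016*exp(s) - 1.0904)*(2.2*exp(3*s) - 0.13*exp(2*s) + 1.88*exp(s) - 0.64) + 0.58*(6.6*exp(2*s) - 0.26*exp(s) + 1.88)*(13.2*exp(2*s) - 0.52*exp(s) + 3.76)*exp(s))*exp(s)/(2.2*exp(3*s) - 0.13*exp(2*s) + 1.88*exp(s) - 0.64)^3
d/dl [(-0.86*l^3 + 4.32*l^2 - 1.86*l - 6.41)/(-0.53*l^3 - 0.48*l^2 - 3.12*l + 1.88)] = (2.22044604925031e-16*l^5 + 2.7024*l^4 + 3.3948*l^3 - 29.4135*l^2 + 10.0896*l - 23.496)/(0.2809*l^6 + 0.5088*l^5 + 3.5376*l^4 + 1.0024*l^3 + 7.9296*l^2 - 11.7312*l + 3.5344)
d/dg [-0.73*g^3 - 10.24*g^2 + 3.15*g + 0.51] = -2.19*g^2 - 20.48*g + 3.15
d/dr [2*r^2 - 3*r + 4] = 4*r - 3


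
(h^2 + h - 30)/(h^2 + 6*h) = (h - 5)/h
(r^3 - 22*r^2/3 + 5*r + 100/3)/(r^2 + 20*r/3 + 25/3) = (r^2 - 9*r + 20)/(r + 5)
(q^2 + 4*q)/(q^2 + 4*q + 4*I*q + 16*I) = q/(q + 4*I)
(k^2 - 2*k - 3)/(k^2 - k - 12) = (-k^2 + 2*k + 3)/(-k^2 + k + 12)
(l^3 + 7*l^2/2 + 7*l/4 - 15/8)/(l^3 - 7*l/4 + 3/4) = (l + 5/2)/(l - 1)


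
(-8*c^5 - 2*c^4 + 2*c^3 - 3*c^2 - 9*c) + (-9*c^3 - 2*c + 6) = -8*c^5 - 2*c^4 - 7*c^3 - 3*c^2 - 11*c + 6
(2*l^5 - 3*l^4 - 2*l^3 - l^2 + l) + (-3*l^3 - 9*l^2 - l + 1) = 2*l^5 - 3*l^4 - 5*l^3 - 10*l^2 + 1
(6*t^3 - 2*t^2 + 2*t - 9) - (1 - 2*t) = 6*t^3 - 2*t^2 + 4*t - 10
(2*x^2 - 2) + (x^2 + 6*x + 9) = 3*x^2 + 6*x + 7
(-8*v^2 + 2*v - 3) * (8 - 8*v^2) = 64*v^4 - 16*v^3 - 40*v^2 + 16*v - 24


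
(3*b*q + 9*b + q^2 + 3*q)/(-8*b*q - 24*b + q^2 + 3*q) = (3*b + q)/(-8*b + q)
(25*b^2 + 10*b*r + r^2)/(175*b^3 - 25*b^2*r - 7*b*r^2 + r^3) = (5*b + r)/(35*b^2 - 12*b*r + r^2)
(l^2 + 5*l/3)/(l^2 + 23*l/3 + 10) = l/(l + 6)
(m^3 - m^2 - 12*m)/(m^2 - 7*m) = (m^2 - m - 12)/(m - 7)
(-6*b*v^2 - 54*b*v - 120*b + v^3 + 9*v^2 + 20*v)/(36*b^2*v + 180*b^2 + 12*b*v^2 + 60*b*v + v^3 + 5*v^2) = (-6*b*v - 24*b + v^2 + 4*v)/(36*b^2 + 12*b*v + v^2)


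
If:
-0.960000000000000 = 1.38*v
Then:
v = -0.70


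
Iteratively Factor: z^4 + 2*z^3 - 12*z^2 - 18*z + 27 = (z + 3)*(z^3 - z^2 - 9*z + 9) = (z - 1)*(z + 3)*(z^2 - 9) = (z - 1)*(z + 3)^2*(z - 3)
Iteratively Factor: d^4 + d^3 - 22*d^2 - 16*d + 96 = (d - 2)*(d^3 + 3*d^2 - 16*d - 48) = (d - 4)*(d - 2)*(d^2 + 7*d + 12) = (d - 4)*(d - 2)*(d + 3)*(d + 4)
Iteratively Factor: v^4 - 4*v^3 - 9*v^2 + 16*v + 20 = (v - 5)*(v^3 + v^2 - 4*v - 4) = (v - 5)*(v + 2)*(v^2 - v - 2) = (v - 5)*(v + 1)*(v + 2)*(v - 2)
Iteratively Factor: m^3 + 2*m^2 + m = (m)*(m^2 + 2*m + 1) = m*(m + 1)*(m + 1)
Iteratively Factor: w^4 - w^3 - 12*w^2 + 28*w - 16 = (w - 2)*(w^3 + w^2 - 10*w + 8) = (w - 2)^2*(w^2 + 3*w - 4) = (w - 2)^2*(w - 1)*(w + 4)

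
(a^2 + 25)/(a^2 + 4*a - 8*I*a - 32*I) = (a^2 + 25)/(a^2 + a*(4 - 8*I) - 32*I)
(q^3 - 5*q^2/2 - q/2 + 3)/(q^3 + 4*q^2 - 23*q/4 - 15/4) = 2*(q^2 - q - 2)/(2*q^2 + 11*q + 5)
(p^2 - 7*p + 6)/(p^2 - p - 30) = (p - 1)/(p + 5)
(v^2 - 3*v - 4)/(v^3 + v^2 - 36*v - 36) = (v - 4)/(v^2 - 36)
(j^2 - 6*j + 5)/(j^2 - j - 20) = (j - 1)/(j + 4)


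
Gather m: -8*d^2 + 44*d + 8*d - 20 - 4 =-8*d^2 + 52*d - 24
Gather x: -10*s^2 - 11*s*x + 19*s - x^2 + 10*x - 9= -10*s^2 + 19*s - x^2 + x*(10 - 11*s) - 9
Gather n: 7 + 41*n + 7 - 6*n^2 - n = -6*n^2 + 40*n + 14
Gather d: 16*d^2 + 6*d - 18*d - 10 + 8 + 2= 16*d^2 - 12*d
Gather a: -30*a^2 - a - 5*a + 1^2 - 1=-30*a^2 - 6*a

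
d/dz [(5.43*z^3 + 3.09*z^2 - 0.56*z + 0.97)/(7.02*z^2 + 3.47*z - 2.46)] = (38.1186*z^4 + 37.6842*z^3 - 25.4199*z^2 - 28.8216*z - 1.9883)/(49.2804*z^4 + 48.7188*z^3 - 22.4975*z^2 - 17.0724*z + 6.0516)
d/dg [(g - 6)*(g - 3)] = 2*g - 9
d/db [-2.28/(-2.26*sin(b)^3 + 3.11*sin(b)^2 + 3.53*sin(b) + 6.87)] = (-15.4584*sin(b)^2 + 14.1816*sin(b) + 8.0484)*cos(b)/(-2.26*sin(b)^3 + 3.11*sin(b)^2 + 3.53*sin(b) + 6.87)^2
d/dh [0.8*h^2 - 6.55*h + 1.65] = 1.6*h - 6.55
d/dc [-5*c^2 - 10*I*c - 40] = -10*c - 10*I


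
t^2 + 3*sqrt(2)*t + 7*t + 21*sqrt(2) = (t + 7)*(t + 3*sqrt(2))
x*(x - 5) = x^2 - 5*x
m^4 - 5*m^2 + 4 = (m - 2)*(m - 1)*(m + 1)*(m + 2)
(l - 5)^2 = l^2 - 10*l + 25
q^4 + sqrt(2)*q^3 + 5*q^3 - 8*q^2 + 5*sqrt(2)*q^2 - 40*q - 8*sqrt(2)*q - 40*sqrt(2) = (q + 5)*(q - 2*sqrt(2))*(q + sqrt(2))*(q + 2*sqrt(2))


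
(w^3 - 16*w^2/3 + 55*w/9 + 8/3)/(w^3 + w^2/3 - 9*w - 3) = (w - 8/3)/(w + 3)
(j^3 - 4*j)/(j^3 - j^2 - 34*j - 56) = j*(j - 2)/(j^2 - 3*j - 28)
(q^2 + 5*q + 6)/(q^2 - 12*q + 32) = (q^2 + 5*q + 6)/(q^2 - 12*q + 32)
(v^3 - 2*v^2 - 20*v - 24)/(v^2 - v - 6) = (v^2 - 4*v - 12)/(v - 3)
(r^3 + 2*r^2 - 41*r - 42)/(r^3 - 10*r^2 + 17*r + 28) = (r^2 + r - 42)/(r^2 - 11*r + 28)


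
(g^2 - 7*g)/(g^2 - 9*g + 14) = g/(g - 2)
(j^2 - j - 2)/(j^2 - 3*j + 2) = (j + 1)/(j - 1)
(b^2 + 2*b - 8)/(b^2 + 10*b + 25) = (b^2 + 2*b - 8)/(b^2 + 10*b + 25)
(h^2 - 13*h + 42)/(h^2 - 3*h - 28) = (h - 6)/(h + 4)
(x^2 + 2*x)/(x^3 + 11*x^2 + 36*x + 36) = x/(x^2 + 9*x + 18)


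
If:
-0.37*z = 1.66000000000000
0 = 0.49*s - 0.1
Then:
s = 0.20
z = -4.49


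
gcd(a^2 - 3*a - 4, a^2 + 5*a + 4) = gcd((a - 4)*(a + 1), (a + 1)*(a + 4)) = a + 1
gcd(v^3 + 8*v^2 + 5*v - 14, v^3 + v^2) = 1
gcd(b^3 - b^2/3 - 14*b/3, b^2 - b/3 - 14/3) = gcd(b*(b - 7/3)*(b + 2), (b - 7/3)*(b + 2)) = b^2 - b/3 - 14/3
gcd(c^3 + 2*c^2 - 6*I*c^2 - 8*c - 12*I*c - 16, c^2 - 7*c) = 1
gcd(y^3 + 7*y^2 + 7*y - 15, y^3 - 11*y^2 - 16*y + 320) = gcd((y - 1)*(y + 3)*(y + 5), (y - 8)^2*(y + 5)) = y + 5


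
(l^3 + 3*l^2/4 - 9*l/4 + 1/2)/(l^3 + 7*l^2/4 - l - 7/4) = (4*l^2 + 7*l - 2)/(4*l^2 + 11*l + 7)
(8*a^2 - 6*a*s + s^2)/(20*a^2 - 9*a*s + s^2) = (-2*a + s)/(-5*a + s)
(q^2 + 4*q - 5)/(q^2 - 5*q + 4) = (q + 5)/(q - 4)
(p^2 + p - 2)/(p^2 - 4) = (p - 1)/(p - 2)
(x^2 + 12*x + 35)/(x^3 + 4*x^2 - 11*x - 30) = (x + 7)/(x^2 - x - 6)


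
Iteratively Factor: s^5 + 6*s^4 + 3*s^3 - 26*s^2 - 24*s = (s + 4)*(s^4 + 2*s^3 - 5*s^2 - 6*s) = s*(s + 4)*(s^3 + 2*s^2 - 5*s - 6) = s*(s + 3)*(s + 4)*(s^2 - s - 2) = s*(s + 1)*(s + 3)*(s + 4)*(s - 2)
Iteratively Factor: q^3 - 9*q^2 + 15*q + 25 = (q + 1)*(q^2 - 10*q + 25) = (q - 5)*(q + 1)*(q - 5)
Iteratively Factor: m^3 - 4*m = (m + 2)*(m^2 - 2*m) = m*(m + 2)*(m - 2)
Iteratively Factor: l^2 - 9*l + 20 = (l - 4)*(l - 5)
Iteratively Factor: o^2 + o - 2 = (o - 1)*(o + 2)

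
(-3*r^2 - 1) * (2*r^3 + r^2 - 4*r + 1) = -6*r^5 - 3*r^4 + 10*r^3 - 4*r^2 + 4*r - 1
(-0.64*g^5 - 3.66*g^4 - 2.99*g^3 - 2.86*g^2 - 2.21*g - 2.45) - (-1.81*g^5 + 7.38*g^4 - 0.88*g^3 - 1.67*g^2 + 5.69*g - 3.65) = 1.17*g^5 - 11.04*g^4 - 2.11*g^3 - 1.19*g^2 - 7.9*g + 1.2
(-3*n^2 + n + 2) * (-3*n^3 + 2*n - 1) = 9*n^5 - 3*n^4 - 12*n^3 + 5*n^2 + 3*n - 2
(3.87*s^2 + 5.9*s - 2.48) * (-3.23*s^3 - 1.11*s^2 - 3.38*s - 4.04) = -12.5001*s^5 - 23.3527*s^4 - 11.6192*s^3 - 32.824*s^2 - 15.4536*s + 10.0192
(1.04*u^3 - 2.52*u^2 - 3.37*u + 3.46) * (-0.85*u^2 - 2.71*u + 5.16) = -0.884*u^5 - 0.6764*u^4 + 15.0601*u^3 - 6.8115*u^2 - 26.7658*u + 17.8536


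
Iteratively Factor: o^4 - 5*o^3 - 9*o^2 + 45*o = (o - 5)*(o^3 - 9*o) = o*(o - 5)*(o^2 - 9) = o*(o - 5)*(o + 3)*(o - 3)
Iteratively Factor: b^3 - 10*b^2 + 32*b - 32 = (b - 2)*(b^2 - 8*b + 16) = (b - 4)*(b - 2)*(b - 4)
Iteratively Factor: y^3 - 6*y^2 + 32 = (y - 4)*(y^2 - 2*y - 8) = (y - 4)^2*(y + 2)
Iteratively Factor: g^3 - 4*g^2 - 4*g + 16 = (g + 2)*(g^2 - 6*g + 8) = (g - 4)*(g + 2)*(g - 2)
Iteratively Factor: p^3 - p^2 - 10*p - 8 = (p + 2)*(p^2 - 3*p - 4) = (p - 4)*(p + 2)*(p + 1)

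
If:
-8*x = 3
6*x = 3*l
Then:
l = -3/4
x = -3/8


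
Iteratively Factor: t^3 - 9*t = (t - 3)*(t^2 + 3*t) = (t - 3)*(t + 3)*(t)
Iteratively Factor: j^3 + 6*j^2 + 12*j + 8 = (j + 2)*(j^2 + 4*j + 4) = (j + 2)^2*(j + 2)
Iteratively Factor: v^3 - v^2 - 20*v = (v)*(v^2 - v - 20) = v*(v - 5)*(v + 4)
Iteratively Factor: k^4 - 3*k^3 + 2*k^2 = (k)*(k^3 - 3*k^2 + 2*k) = k^2*(k^2 - 3*k + 2) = k^2*(k - 2)*(k - 1)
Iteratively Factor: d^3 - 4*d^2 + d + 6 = (d - 2)*(d^2 - 2*d - 3) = (d - 3)*(d - 2)*(d + 1)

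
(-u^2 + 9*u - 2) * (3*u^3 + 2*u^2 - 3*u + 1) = -3*u^5 + 25*u^4 + 15*u^3 - 32*u^2 + 15*u - 2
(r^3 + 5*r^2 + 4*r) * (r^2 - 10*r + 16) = r^5 - 5*r^4 - 30*r^3 + 40*r^2 + 64*r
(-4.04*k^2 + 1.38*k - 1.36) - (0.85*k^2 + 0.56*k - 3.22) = -4.89*k^2 + 0.82*k + 1.86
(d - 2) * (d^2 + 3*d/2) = d^3 - d^2/2 - 3*d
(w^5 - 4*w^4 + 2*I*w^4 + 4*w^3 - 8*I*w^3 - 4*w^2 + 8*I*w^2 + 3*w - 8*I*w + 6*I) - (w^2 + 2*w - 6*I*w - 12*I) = w^5 - 4*w^4 + 2*I*w^4 + 4*w^3 - 8*I*w^3 - 5*w^2 + 8*I*w^2 + w - 2*I*w + 18*I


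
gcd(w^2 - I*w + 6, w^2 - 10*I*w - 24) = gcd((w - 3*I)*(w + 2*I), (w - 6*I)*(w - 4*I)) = 1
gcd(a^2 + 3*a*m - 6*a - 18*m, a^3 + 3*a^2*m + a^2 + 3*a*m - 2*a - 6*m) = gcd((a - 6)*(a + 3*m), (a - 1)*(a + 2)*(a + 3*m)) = a + 3*m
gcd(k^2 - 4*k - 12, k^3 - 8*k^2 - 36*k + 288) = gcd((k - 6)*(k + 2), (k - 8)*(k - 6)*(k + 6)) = k - 6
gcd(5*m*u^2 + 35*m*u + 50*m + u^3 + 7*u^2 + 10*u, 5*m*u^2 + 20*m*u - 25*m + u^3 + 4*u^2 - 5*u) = 5*m*u + 25*m + u^2 + 5*u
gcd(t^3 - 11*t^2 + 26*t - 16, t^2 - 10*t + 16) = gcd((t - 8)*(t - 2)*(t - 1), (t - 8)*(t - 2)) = t^2 - 10*t + 16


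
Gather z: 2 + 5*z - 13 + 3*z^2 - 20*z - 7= 3*z^2 - 15*z - 18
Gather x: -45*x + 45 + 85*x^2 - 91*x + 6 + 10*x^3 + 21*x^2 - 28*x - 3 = 10*x^3 + 106*x^2 - 164*x + 48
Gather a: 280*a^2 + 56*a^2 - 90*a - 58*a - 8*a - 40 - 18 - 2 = 336*a^2 - 156*a - 60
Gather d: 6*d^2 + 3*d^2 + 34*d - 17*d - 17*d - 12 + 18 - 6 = 9*d^2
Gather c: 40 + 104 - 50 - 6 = 88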